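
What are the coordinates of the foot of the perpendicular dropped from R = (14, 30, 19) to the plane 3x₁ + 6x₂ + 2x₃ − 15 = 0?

(-1, 0, 9)

n = (3, 6, 2), |n|² = 49, and n·R − 15 = 245.
t = 245/49 = 5, so the foot is R − t·n = (14, 30, 19) − 5·(3, 6, 2) = (−1, 0, 9).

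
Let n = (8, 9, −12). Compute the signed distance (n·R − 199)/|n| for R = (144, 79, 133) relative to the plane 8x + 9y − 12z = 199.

4

n·R − 199 = 68.
|n| = 17, so the signed distance is 68/17 = 4.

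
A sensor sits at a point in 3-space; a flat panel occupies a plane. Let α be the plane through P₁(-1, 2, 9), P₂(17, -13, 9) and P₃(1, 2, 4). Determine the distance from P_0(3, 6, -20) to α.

P₁P₂ = (18, -15, 0) and P₁P₃ = (2, 0, -5), so a normal is n = P₁P₂ × P₁P₃ = (75, 90, 30).
d = |75·3 + 90·6 + 30·(-20) − 375| / √(5625 + 8100 + 900) = |-210| / (15√65) = 14/√65.

14√65/65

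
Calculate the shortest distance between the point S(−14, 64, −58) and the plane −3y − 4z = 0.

Normal vector n = (0, −3, −4), and n·(−14, 64, −58) − 0 = 40.
|n| = √(0 + 9 + 16) = 5, so the distance is |40|/5 = 8.

8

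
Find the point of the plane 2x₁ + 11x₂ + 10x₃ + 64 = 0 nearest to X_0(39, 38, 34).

n = (2, 11, 10), |n|² = 225, and n·X_0 − (-64) = 900.
t = 900/225 = 4, so the foot is X_0 − t·n = (39, 38, 34) − 4·(2, 11, 10) = (31, −6, −6).

(31, -6, -6)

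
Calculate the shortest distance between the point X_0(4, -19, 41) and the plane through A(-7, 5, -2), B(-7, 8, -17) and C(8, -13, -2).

11√62/62

AB = (0, 3, -15) and AC = (15, -18, 0), so a normal is n = AB × AC = (-270, -225, -45).
Then n·(4, -19, 41) - 855 = 495.
|n| = √(72900 + 50625 + 2025) = 45√62, so the distance is |495|/(45√62) = 11√62/62.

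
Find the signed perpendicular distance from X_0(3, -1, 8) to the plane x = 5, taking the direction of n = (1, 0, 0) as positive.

-2

n·X_0 − 5 = -2.
|n| = 1, so the signed distance is -2/1 = -2.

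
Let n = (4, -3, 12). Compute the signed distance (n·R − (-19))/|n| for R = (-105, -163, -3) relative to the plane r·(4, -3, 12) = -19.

4

n·R − (-19) = 52.
|n| = 13, so the signed distance is 52/13 = 4.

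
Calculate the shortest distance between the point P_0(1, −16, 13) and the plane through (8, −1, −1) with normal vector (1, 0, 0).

The plane has equation n·(r − (8, −1, −1)) = 0, i.e. n·r = 8.
n = (1, 0, 0); n·P − 8 = -7; |n| = 1; distance = 7/1 = 7.

7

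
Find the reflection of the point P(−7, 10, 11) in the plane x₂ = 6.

n = (0, 1, 0), |n|² = 1, n·P − 6 = 4, so t = 4/1 = 4.
Foot F = P − 4·n = (−7, 6, 11); the reflection is 2F − P = (−7, 2, 11).

(-7, 2, 11)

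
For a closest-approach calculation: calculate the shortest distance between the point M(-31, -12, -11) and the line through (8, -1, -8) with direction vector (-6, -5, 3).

3√59

Direction vector d = (-6, -5, 3).
AP = (-39, -11, -3), and AP × d = (-48, 135, 129).
|AP × d|² = 37170 and |d|² = 70, so the distance is √(37170/70) = √531 = 3√59.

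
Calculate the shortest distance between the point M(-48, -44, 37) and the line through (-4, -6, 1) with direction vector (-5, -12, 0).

Direction vector d = (-5, -12, 0).
AP = (-44, -38, 36), and AP × d = (432, -180, 338).
|AP × d|² = 333268 and |d|² = 169, so the distance is √(333268/169) = √1972 = 2√493.

2√493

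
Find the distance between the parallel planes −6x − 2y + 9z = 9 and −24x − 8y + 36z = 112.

Divide the second equation by 4 to match normals: −6x − 2y + 9z = 28.
Both planes have normal n = (−6, −2, 9), |n| = 11. Any point on the first plane is at distance |28 − 9|/|n| = 19/11 from the second.

19/11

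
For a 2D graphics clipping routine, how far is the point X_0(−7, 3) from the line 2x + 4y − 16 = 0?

The normal to the line is n = (2, 4) with |n| = 2√5.
|n·X_0 − 16| = |-2 − 16| = 18, so the distance is 18/(2√5) = 9√5/5.

9/√5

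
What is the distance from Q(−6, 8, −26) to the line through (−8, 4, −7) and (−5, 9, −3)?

A direction vector is d = (3, 5, 4).
AP = (2, 4, −19), and AP × d = (111, −65, −2).
|AP × d|² = 16550 and |d|² = 50, so the distance is √(16550/50) = √331.

√331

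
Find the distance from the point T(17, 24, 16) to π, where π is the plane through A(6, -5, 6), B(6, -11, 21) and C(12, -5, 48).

11/15

AB = (0, -6, 15) and AC = (6, 0, 42), so a normal is n = AB × AC = (-252, 90, 36).
Then n·(17, 24, 16) - (-1746) = 198.
|n| = √(63504 + 8100 + 1296) = 270, so the distance is |198|/270 = 11/15.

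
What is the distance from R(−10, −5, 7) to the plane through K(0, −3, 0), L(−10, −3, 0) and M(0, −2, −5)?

KL = (−10, 0, 0) and KM = (0, 1, −5), so a normal is n = KL × KM = (0, −50, −10).
Then n·(−10, −5, 7) − 150 = 30.
|n| = √(0 + 2500 + 100) = 10√26, so the distance is |30|/(10√26) = 3√26/26.

3√26/26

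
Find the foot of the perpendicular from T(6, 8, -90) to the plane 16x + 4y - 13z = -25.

(-42, -4, -51)

The perpendicular from T has direction n = (16, 4, -13): r = (6, 8, -90) + μ(16, 4, -13).
Substitute into the plane: n·(T + μn) = -25 gives 1298 + 441μ = -25, so μ = -3.
Foot = (6, 8, -90) + (-3)·(16, 4, -13) = (-42, -4, -51).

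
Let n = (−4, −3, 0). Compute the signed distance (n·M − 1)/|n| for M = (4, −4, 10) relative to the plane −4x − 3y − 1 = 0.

n·M − 1 = -5.
|n| = 5, so the signed distance is -5/5 = -1.

-1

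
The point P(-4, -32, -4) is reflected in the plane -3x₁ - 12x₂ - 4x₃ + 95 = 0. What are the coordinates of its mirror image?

n = (-3, -12, -4), |n|² = 169, n·P − (-95) = 507, so t = 507/169 = 3.
Foot F = P − 3·n = (5, 4, 8); the reflection is 2F − P = (14, 40, 20).

(14, 40, 20)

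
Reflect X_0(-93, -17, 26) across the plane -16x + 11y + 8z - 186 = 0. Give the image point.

n = (-16, 11, 8), |n|² = 441, n·X_0 − 186 = 1323, so t = 1323/441 = 3.
Foot F = X_0 − 3·n = (-45, -50, 2); the reflection is 2F − X_0 = (3, -83, -22).

(3, -83, -22)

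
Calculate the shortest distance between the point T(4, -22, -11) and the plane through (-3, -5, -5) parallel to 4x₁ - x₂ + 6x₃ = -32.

9√53/53

Parallel planes share the normal n = (4, -1, 6); since (-3, -5, -5) lies on the plane, its equation is 4x₁ - x₂ + 6x₃ = -37.
d = |4·4 + (-1)·(-22) + 6·(-11) − (-37)| / √(16 + 1 + 36) = |9| / √53 = 9/√53.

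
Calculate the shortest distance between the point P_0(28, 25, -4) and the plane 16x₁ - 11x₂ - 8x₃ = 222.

Normal vector n = (16, -11, -8), and n·(28, 25, -4) - 222 = -17.
|n| = √(256 + 121 + 64) = 21, so the distance is |-17|/21 = 17/21.

17/21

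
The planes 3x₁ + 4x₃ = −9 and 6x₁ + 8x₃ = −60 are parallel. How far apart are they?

21/5

Divide the second equation by 2 to match normals: 3x₁ + 4x₃ = -30.
With common normal n = (3, 0, 4) (|n| = 5), the distance is |(-9) − (-30)|/|n| = 21/5.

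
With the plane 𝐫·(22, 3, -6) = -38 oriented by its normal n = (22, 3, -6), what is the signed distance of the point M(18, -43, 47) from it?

1

n·M − (-38) = 23.
|n| = 23, so the signed distance is 23/23 = 1.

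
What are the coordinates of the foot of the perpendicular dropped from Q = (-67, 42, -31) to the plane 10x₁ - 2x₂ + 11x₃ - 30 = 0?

n = (10, -2, 11), |n|² = 225, and n·Q − 30 = -1125.
t = -1125/225 = -5, so the foot is Q − t·n = (-67, 42, -31) − (-5)·(10, -2, 11) = (-17, 32, 24).

(-17, 32, 24)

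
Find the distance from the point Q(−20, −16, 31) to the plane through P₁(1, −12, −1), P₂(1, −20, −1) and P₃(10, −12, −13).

12/5

P₁P₂ = (0, −8, 0) and P₁P₃ = (9, 0, −12), so a normal is n = P₁P₂ × P₁P₃ = (96, 0, 72).
d = |96·(-20) + 72·31 − 24| / √(9216 + 0 + 5184) = |288| / 120 = 12/5.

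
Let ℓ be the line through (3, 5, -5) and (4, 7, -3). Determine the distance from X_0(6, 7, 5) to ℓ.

4√2

A direction vector is d = (1, 2, 2).
AP = (3, 2, 10); AP·d = 27, |AP|² = 113, |d|² = 9.
distance² = |AP|² − (AP·d)²/|d|² = 113 − 729/9 = 32, so the distance is 4√2.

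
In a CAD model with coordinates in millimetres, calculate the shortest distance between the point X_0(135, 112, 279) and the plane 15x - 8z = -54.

9

Normal vector n = (15, 0, -8), and n·(135, 112, 279) - (-54) = -153.
|n| = √(225 + 0 + 64) = 17, so the distance is |-153|/17 = 9.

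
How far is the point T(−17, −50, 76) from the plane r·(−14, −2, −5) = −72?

Normal vector n = (−14, −2, −5), and n·(−17, −50, 76) − (−72) = 30.
|n| = √(196 + 4 + 25) = 15, so the distance is |30|/15 = 2.

2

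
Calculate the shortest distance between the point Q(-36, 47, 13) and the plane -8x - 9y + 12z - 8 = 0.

n = (-8, -9, 12); n·P − 8 = 13; |n| = 17; distance = 13/17.

13/17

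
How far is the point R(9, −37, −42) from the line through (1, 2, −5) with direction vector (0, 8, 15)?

√353

Direction vector d = (0, 8, 15).
AP = (8, −39, −37), and AP × d = (−289, −120, 64).
|AP × d|² = 102017 and |d|² = 289, so the distance is √(102017/289) = √353.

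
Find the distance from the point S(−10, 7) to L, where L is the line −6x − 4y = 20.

6/√13

d = |(-6)·(-10) + (-4)·7 − 20| / √(36 + 16) = |12|/(2√13) = 6/√13.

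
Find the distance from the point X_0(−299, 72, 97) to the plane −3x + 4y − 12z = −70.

d = |(-3)·(-299) + 4·72 + (-12)·97 − (-70)| / √(9 + 16 + 144) = |91| / 13 = 7.

7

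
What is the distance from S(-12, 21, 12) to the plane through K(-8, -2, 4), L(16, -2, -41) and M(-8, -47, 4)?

4/17

KL = (24, 0, -45) and KM = (0, -45, 0), so a normal is n = KL × KM = (-2025, 0, -1080).
d = |(-2025)·(-12) + (-1080)·12 − 11880| / √(4100625 + 0 + 1166400) = |-540| / 2295 = 4/17.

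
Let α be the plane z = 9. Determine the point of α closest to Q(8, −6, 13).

The perpendicular from Q has direction n = (0, 0, 1): r = (8, −6, 13) + μ(0, 0, 1).
Substitute into the plane: n·(Q + μn) = 9 gives 13 + 1μ = 9, so μ = -4.
Foot = (8, −6, 13) + (-4)·(0, 0, 1) = (8, −6, 9).

(8, -6, 9)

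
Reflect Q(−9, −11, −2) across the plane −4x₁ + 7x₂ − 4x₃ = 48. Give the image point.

(-17, 3, -10)

With n = (−4, 7, −4), the signed offset is (n·Q − 48)/|n|² = -81/81 = -1.
Q' = Q − 2t·n = (−9, −11, −2) − (-2)·(−4, 7, −4) = (−17, 3, −10).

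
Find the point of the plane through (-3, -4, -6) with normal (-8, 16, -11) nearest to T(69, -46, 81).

(29, 34, 26)

n = (-8, 16, -11), |n|² = 441, and n·T − 26 = -2205.
t = -2205/441 = -5, so the foot is T − t·n = (69, -46, 81) − (-5)·(-8, 16, -11) = (29, 34, 26).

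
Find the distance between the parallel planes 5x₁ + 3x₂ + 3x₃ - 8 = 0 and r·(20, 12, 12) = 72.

Divide the second equation by 4 to match normals: 5x₁ + 3x₂ + 3x₃ = 18.
Both planes have normal n = (5, 3, 3), |n| = √43. Any point on the first plane is at distance |18 − 8|/|n| = 10/√43 = 10√43/43 from the second.

10√43/43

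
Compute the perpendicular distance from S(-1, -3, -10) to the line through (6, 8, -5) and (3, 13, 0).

2√34

A direction vector is d = (-3, 5, 5).
AP = (-7, -11, -5), and AP × d = (-30, 50, -68).
|AP × d|² = 8024 and |d|² = 59, so the distance is √(8024/59) = √136 = 2√34.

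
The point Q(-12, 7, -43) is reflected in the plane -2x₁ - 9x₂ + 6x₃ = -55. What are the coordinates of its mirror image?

With n = (-2, -9, 6), the signed offset is (n·Q − (-55))/|n|² = -242/121 = -2.
Q' = Q − 2t·n = (-12, 7, -43) − (-4)·(-2, -9, 6) = (-20, -29, -19).

(-20, -29, -19)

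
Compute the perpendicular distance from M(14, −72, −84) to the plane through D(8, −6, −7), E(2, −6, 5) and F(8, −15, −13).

DE = (−6, 0, 12) and DF = (0, −9, −6), so a normal is n = DE × DF = (108, −36, 54).
Then n·(14, −72, −84) − 702 = −1134.
|n| = √(11664 + 1296 + 2916) = 126, so the distance is |-1134|/126 = 9.

9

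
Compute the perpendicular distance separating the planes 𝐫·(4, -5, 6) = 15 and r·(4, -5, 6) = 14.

√77/77

With common normal n = (4, -5, 6) (|n| = √77), the distance is |15 − 14|/|n| = 1/√77 = √77/77.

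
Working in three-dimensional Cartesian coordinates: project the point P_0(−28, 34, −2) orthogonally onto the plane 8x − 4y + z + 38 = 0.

(4, 18, 2)

n = (8, −4, 1), |n|² = 81, and n·P_0 − (-38) = -324.
t = -324/81 = -4, so the foot is P_0 − t·n = (−28, 34, −2) − (-4)·(8, −4, 1) = (4, 18, 2).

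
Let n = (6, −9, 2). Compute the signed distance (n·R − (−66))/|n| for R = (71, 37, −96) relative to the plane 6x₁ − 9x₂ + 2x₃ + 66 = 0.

n·R − (-66) = -33.
|n| = 11, so the signed distance is -33/11 = -3.

-3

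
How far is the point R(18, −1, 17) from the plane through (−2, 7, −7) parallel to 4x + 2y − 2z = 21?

4√6/3

Parallel planes share the normal n = (4, 2, −2); since (−2, 7, −7) lies on the plane, its equation is 4x + 2y − 2z = 20.
Then n·(18, −1, 17) − 20 = 16.
|n| = √(16 + 4 + 4) = 2√6, so the distance is |16|/(2√6) = 4√6/3.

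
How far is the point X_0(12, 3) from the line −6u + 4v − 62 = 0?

The normal to the line is n = (−6, 4) with |n| = 2√13.
|n·X_0 − 62| = |-60 − 62| = 122, so the distance is 122/(2√13) = 61√13/13.

61/√13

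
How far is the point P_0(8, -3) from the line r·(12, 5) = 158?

The normal to the line is n = (12, 5) with |n| = 13.
|n·P_0 − 158| = |81 − 158| = 77, so the distance is 77/13.

77/13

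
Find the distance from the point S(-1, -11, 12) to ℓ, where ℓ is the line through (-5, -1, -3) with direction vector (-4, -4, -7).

2√65

Direction vector d = (-4, -4, -7).
AP = (4, -10, 15), and AP × d = (130, -32, -56).
|AP × d|² = 21060 and |d|² = 81, so the distance is √(21060/81) = √260 = 2√65.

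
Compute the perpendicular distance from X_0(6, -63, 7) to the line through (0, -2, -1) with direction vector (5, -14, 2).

Direction vector d = (5, -14, 2).
AP = (6, -61, 8); AP·d = 900, |AP|² = 3821, |d|² = 225.
distance² = |AP|² − (AP·d)²/|d|² = 3821 − 810000/225 = 221, so the distance is √221.

√221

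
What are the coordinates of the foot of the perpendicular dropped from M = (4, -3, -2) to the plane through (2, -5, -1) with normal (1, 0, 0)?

The perpendicular from M has direction n = (1, 0, 0): r = (4, -3, -2) + t(1, 0, 0).
Substitute into the plane: n·(M + tn) = 2 gives 4 + 1t = 2, so t = -2.
Foot = (4, -3, -2) + (-2)·(1, 0, 0) = (2, -3, -2).

(2, -3, -2)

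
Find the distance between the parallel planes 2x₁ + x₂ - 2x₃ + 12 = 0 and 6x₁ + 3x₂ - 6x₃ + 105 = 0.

23/3

Divide the second equation by 3 to match normals: 2x₁ + x₂ - 2x₃ = -35.
With common normal n = (2, 1, -2) (|n| = 3), the distance is |(-12) − (-35)|/|n| = 23/3.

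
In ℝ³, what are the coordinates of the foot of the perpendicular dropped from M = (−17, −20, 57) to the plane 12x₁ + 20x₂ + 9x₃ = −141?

n = (12, 20, 9), |n|² = 625, and n·M − (-141) = 50.
t = 50/625 = 2/25, so the foot is M − t·n = (−17, −20, 57) − (2/25)·(12, 20, 9) = (−449/25, −108/5, 1407/25).

(-449/25, -108/5, 1407/25)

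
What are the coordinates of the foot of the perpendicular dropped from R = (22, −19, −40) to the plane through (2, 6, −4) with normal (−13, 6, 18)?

(-4, -7, -4)

n = (−13, 6, 18), |n|² = 529, and n·R − (-62) = -1058.
t = -1058/529 = -2, so the foot is R − t·n = (22, −19, −40) − (-2)·(−13, 6, 18) = (−4, −7, −4).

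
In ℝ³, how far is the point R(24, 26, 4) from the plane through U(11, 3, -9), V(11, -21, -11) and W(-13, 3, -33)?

UV = (0, -24, -2) and UW = (-24, 0, -24), so a normal is n = UV × UW = (576, 48, -576).
Then n·(24, 26, 4) - 11664 = 1104.
|n| = √(331776 + 2304 + 331776) = 816, so the distance is |1104|/816 = 23/17.

23/17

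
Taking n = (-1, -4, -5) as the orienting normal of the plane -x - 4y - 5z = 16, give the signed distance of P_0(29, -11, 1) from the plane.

-6/√42

n·P_0 − 16 = -6.
|n| = √42, so the signed distance is -6/√42.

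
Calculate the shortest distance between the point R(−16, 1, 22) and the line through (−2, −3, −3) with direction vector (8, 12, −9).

2√137

Direction vector d = (8, 12, −9).
AP = (−14, 4, 25); AP·d = -289, |AP|² = 837, |d|² = 289.
distance² = |AP|² − (AP·d)²/|d|² = 837 − 83521/289 = 548, so the distance is 2√137.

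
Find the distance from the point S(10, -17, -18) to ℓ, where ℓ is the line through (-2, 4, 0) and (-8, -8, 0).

27

A direction vector is d = (-6, -12, 0).
AP = (12, -21, -18), and AP × d = (-216, 108, -270).
|AP × d|² = 131220 and |d|² = 180, so the distance is √(131220/180) = √729 = 27.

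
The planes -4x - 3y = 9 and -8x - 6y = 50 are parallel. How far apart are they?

Divide the second equation by 2 to match normals: -4x - 3y = 25.
Both planes have normal n = (-4, -3, 0), |n| = 5. Any point on the first plane is at distance |25 − 9|/|n| = 16/5 from the second.

16/5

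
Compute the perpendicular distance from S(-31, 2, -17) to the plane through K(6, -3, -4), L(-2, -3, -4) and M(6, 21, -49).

29/17

KL = (-8, 0, 0) and KM = (0, 24, -45), so a normal is n = KL × KM = (0, -360, -192).
Then n·(-31, 2, -17) - 1848 = 696.
|n| = √(0 + 129600 + 36864) = 408, so the distance is |696|/408 = 29/17.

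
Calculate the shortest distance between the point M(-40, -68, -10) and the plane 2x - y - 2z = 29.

7

Normal vector n = (2, -1, -2), and n·(-40, -68, -10) - 29 = -21.
|n| = √(4 + 1 + 4) = 3, so the distance is |-21|/3 = 7.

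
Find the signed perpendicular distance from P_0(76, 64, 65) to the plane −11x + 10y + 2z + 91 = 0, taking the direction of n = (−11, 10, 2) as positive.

n·P_0 − (-91) = 25.
|n| = 15, so the signed distance is 25/15 = 5/3.

5/3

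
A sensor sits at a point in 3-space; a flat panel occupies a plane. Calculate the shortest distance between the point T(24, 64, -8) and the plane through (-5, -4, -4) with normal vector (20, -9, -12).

16/25

The plane has equation n·(r − (-5, -4, -4)) = 0, i.e. n·r = -16.
Then n·(24, 64, -8) - (-16) = 16.
|n| = √(400 + 81 + 144) = 25, so the distance is |16|/25 = 16/25.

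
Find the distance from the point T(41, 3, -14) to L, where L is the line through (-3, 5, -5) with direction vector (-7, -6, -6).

√1537

Direction vector d = (-7, -6, -6).
AP = (44, -2, -9), and AP × d = (-42, 327, -278).
|AP × d|² = 185977 and |d|² = 121, so the distance is √(185977/121) = √1537.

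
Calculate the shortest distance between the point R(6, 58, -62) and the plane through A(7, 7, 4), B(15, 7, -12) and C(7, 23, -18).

17/21

AB = (8, 0, -16) and AC = (0, 16, -22), so a normal is n = AB × AC = (256, 176, 128).
Then n·(6, 58, -62) - 3536 = 272.
|n| = √(65536 + 30976 + 16384) = 336, so the distance is |272|/336 = 17/21.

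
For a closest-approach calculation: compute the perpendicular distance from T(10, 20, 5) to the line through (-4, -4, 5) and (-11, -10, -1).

A direction vector is d = (-7, -6, -6).
AP = (14, 24, 0); AP·d = -242, |AP|² = 772, |d|² = 121.
distance² = |AP|² − (AP·d)²/|d|² = 772 − 58564/121 = 288, so the distance is 12√2.

12√2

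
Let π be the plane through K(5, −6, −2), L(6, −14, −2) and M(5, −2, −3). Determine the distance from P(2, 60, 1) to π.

KL = (1, −8, 0) and KM = (0, 4, −1), so a normal is n = KL × KM = (8, 1, 4).
n = (8, 1, 4); n·P − 26 = 54; |n| = 9; distance = 54/9 = 6.

6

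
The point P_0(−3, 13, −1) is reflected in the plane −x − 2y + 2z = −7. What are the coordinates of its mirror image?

n = (−1, −2, 2), |n|² = 9, n·P_0 − (-7) = -18, so t = -18/9 = -2.
Foot F = P_0 − (-2)·n = (−5, 9, 3); the reflection is 2F − P_0 = (−7, 5, 7).

(-7, 5, 7)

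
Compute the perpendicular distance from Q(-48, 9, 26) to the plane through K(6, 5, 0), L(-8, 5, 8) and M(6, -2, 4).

2

KL = (-14, 0, 8) and KM = (0, -7, 4), so a normal is n = KL × KM = (56, 56, 98).
d = |56·(-48) + 56·9 + 98·26 − 616| / √(3136 + 3136 + 9604) = |-252| / 126 = 2.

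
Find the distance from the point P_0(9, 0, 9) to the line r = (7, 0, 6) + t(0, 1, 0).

Direction vector d = (0, 1, 0).
AP = (2, 0, 3), and AP × d = (-3, 0, 2).
|AP × d|² = 13 and |d|² = 1, so the distance is √13.

√13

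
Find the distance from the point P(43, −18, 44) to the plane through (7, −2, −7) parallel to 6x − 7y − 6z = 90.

2

Parallel planes share the normal n = (6, −7, −6); since (7, −2, −7) lies on the plane, its equation is 6x − 7y − 6z = 98.
n = (6, −7, −6); n·P − 98 = 22; |n| = 11; distance = 22/11 = 2.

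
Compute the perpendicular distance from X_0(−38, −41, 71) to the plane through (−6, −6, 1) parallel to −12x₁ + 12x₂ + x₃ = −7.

Parallel planes share the normal n = (−12, 12, 1); since (−6, −6, 1) lies on the plane, its equation is −12x₁ + 12x₂ + x₃ = 1.
Then n·(−38, −41, 71) − 1 = 34.
|n| = √(144 + 144 + 1) = 17, so the distance is |34|/17 = 2.

2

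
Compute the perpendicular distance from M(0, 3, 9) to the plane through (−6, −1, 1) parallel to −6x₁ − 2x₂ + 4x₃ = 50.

6/√14

Parallel planes share the normal n = (−6, −2, 4); since (−6, −1, 1) lies on the plane, its equation is −6x₁ − 2x₂ + 4x₃ = 42.
n = (−6, −2, 4); n·P − 42 = -12; |n| = 2√14; distance = 12/(2√14) = 3√14/7.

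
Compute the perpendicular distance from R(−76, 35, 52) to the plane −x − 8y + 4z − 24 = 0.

20/9

Normal vector n = (−1, −8, 4), and n·(−76, 35, 52) − 24 = −20.
|n| = √(1 + 64 + 16) = 9, so the distance is |-20|/9 = 20/9.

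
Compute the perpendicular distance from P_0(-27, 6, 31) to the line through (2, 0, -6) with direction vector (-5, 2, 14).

Direction vector d = (-5, 2, 14).
AP = (-29, 6, 37); AP·d = 675, |AP|² = 2246, |d|² = 225.
distance² = |AP|² − (AP·d)²/|d|² = 2246 − 455625/225 = 221, so the distance is √221.

√221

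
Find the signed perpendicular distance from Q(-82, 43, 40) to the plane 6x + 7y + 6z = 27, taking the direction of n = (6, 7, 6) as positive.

n·Q − 27 = 22.
|n| = 11, so the signed distance is 22/11 = 2.

2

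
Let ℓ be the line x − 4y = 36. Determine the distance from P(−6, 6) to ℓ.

66/√17

The normal to the line is n = (1, −4) with |n| = √17.
|n·P − 36| = |-30 − 36| = 66, so the distance is 66/√17.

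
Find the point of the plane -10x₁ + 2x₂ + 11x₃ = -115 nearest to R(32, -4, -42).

The perpendicular from R has direction n = (-10, 2, 11): r = (32, -4, -42) + λ(-10, 2, 11).
Substitute into the plane: n·(R + λn) = -115 gives -790 + 225λ = -115, so λ = 3.
Foot = (32, -4, -42) + 3·(-10, 2, 11) = (2, 2, -9).

(2, 2, -9)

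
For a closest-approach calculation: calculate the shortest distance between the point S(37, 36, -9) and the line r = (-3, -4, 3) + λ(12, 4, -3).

Direction vector d = (12, 4, -3).
AP = (40, 40, -12); AP·d = 676, |AP|² = 3344, |d|² = 169.
distance² = |AP|² − (AP·d)²/|d|² = 3344 − 456976/169 = 640, so the distance is 8√10.

8√10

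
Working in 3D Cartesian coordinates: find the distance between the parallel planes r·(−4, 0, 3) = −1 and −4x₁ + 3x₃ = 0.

1/5

Both planes have normal n = (−4, 0, 3), |n| = 5. Any point on the first plane is at distance |0 − (-1)|/|n| = 1/5 from the second.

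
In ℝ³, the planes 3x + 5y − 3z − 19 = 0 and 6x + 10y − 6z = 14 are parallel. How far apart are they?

Divide the second equation by 2 to match normals: 3x + 5y − 3z = 7.
Both planes have normal n = (3, 5, −3), |n| = √43. Any point on the first plane is at distance |7 − 19|/|n| = 12/√43 from the second.

12/√43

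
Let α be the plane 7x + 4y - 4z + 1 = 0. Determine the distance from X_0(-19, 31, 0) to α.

Normal vector n = (7, 4, -4), and n·(-19, 31, 0) - (-1) = -8.
|n| = √(49 + 16 + 16) = 9, so the distance is |-8|/9 = 8/9.

8/9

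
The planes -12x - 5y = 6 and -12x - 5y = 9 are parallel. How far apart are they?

3/13

Both planes have normal n = (-12, -5, 0), |n| = 13. Any point on the first plane is at distance |9 − 6|/|n| = 3/13 from the second.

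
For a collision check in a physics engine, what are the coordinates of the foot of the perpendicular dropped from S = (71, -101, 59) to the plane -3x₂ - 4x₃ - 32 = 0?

The perpendicular from S has direction n = (0, -3, -4): r = (71, -101, 59) + t(0, -3, -4).
Substitute into the plane: n·(S + tn) = 32 gives 67 + 25t = 32, so t = -7/5.
Foot = (71, -101, 59) + (-7/5)·(0, -3, -4) = (71, -484/5, 323/5).

(71, -484/5, 323/5)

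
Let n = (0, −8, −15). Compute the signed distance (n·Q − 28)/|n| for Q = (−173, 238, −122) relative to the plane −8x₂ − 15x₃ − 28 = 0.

n·Q − 28 = -102.
|n| = 17, so the signed distance is -102/17 = -6.

-6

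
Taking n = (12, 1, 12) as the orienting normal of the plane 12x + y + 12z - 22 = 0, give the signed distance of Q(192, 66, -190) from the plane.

n·Q − 22 = 68.
|n| = 17, so the signed distance is 68/17 = 4.

4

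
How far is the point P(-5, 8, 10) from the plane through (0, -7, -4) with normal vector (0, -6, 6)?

1/√2

The plane has equation n·(r − (0, -7, -4)) = 0, i.e. n·r = 18.
Then n·(-5, 8, 10) - 18 = -6.
|n| = √(0 + 36 + 36) = 6√2, so the distance is |-6|/(6√2) = √2/2.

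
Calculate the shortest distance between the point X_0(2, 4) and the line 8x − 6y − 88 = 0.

48/5

The normal to the line is n = (8, −6) with |n| = 10.
|n·X_0 − 88| = |-8 − 88| = 96, so the distance is 96/10 = 48/5.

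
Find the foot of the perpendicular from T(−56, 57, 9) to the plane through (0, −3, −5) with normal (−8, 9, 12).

n = (−8, 9, 12), |n|² = 289, and n·T − (-87) = 1156.
t = 1156/289 = 4, so the foot is T − t·n = (−56, 57, 9) − 4·(−8, 9, 12) = (−24, 21, −39).

(-24, 21, -39)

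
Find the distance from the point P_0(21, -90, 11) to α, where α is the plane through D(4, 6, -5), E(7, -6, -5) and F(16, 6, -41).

20/13

DE = (3, -12, 0) and DF = (12, 0, -36), so a normal is n = DE × DF = (432, 108, 144).
Then n·(21, -90, 11) - 1656 = -720.
|n| = √(186624 + 11664 + 20736) = 468, so the distance is |-720|/468 = 20/13.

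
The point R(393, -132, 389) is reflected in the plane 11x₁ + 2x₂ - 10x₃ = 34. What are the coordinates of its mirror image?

(1899/5, -672/5, 401)

n = (11, 2, -10), |n|² = 225, n·R − 34 = 135, so t = 135/225 = 3/5.
Foot F = R − (3/5)·n = (1932/5, -666/5, 395); the reflection is 2F − R = (1899/5, -672/5, 401).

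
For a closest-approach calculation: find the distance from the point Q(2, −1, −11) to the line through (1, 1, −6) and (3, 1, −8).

2√3

A direction vector is d = (2, 0, −2).
AP = (1, −2, −5), and AP × d = (4, −8, 4).
|AP × d|² = 96 and |d|² = 8, so the distance is √(96/8) = √12 = 2√3.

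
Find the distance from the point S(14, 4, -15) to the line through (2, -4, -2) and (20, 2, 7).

A direction vector is d = (18, 6, 9).
AP = (12, 8, -13), and AP × d = (150, -342, -72).
|AP × d|² = 144648 and |d|² = 441, so the distance is √(144648/441) = √328 = 2√82.

2√82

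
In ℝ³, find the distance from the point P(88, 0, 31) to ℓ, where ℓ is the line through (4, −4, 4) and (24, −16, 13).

8√34

A direction vector is d = (20, −12, 9).
AP = (84, 4, 27), and AP × d = (360, −216, −1088).
|AP × d|² = 1360000 and |d|² = 625, so the distance is √(1360000/625) = √2176 = 8√34.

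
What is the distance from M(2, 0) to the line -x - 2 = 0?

d = |(-1)·2 + 0·0 − 2| / √(1 + 0) = |-4|/1 = 4.

4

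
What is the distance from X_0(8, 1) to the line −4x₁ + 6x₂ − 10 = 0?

18/√13

The normal to the line is n = (−4, 6) with |n| = 2√13.
|n·X_0 − 10| = |-26 − 10| = 36, so the distance is 36/(2√13) = 18√13/13.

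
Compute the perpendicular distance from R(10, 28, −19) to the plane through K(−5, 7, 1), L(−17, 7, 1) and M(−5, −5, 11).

KL = (−12, 0, 0) and KM = (0, −12, 10), so a normal is n = KL × KM = (0, 120, 144).
n = (0, 120, 144); n·P − 984 = -360; |n| = 24√61; distance = 360/(24√61) = 15√61/61.

15√61/61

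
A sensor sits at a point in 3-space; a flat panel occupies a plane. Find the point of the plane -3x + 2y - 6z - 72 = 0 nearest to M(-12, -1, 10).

n = (-3, 2, -6), |n|² = 49, and n·M − 72 = -98.
t = -98/49 = -2, so the foot is M − t·n = (-12, -1, 10) − (-2)·(-3, 2, -6) = (-18, 3, -2).

(-18, 3, -2)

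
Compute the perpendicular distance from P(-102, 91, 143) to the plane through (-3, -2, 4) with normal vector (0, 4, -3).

The plane has equation n·(r − (-3, -2, 4)) = 0, i.e. n·r = -20.
Then n·(-102, 91, 143) - (-20) = -45.
|n| = √(0 + 16 + 9) = 5, so the distance is |-45|/5 = 9.

9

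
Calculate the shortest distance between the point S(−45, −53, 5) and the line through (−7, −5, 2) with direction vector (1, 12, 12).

51

Direction vector d = (1, 12, 12).
AP = (−38, −48, 3), and AP × d = (−612, 459, −408).
|AP × d|² = 751689 and |d|² = 289, so the distance is √(751689/289) = √2601 = 51.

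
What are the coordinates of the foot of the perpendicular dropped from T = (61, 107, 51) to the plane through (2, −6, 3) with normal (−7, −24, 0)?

(26, -13, 51)

The perpendicular from T has direction n = (−7, −24, 0): r = (61, 107, 51) + λ(−7, −24, 0).
Substitute into the plane: n·(T + λn) = 130 gives -2995 + 625λ = 130, so λ = 5.
Foot = (61, 107, 51) + 5·(−7, −24, 0) = (26, −13, 51).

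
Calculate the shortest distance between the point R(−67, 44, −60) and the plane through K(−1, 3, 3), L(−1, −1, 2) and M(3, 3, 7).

KL = (0, −4, −1) and KM = (4, 0, 4), so a normal is n = KL × KM = (−16, −4, 16).
d = |(-16)·(-67) + (-4)·44 + 16·(-60) − 52| / √(256 + 16 + 256) = |-116| / (4√33) = 29/√33.

29/√33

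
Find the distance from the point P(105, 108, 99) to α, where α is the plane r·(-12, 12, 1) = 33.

n = (-12, 12, 1); n·P − 33 = 102; |n| = 17; distance = 102/17 = 6.

6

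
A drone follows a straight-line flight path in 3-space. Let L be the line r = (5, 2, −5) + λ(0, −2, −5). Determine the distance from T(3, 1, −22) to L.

Direction vector d = (0, −2, −5).
AP = (−2, −1, −17), and AP × d = (−29, −10, 4).
|AP × d|² = 957 and |d|² = 29, so the distance is √(957/29) = √33.

√33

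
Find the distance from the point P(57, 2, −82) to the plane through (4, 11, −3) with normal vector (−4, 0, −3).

5

The plane has equation n·(r − (4, 11, −3)) = 0, i.e. n·r = -7.
Then n·(57, 2, −82) − (−7) = 25.
|n| = √(16 + 0 + 9) = 5, so the distance is |25|/5 = 5.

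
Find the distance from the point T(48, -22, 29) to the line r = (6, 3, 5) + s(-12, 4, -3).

Direction vector d = (-12, 4, -3).
AP = (42, -25, 24), and AP × d = (-21, -162, -132).
|AP × d|² = 44109 and |d|² = 169, so the distance is √(44109/169) = √261 = 3√29.

3√29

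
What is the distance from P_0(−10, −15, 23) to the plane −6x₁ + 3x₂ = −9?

8/√5

Normal vector n = (−6, 3, 0), and n·(−10, −15, 23) − (−9) = 24.
|n| = √(36 + 9 + 0) = 3√5, so the distance is |24|/(3√5) = 8√5/5.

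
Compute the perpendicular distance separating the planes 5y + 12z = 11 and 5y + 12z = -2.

1

Both planes have normal n = (0, 5, 12), |n| = 13. Any point on the first plane is at distance |(-2) − 11|/|n| = 13/13 = 1 from the second.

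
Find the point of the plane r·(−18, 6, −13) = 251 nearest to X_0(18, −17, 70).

The perpendicular from X_0 has direction n = (−18, 6, −13): r = (18, −17, 70) + μ(−18, 6, −13).
Substitute into the plane: n·(X_0 + μn) = 251 gives -1336 + 529μ = 251, so μ = 3.
Foot = (18, −17, 70) + 3·(−18, 6, −13) = (−36, 1, 31).

(-36, 1, 31)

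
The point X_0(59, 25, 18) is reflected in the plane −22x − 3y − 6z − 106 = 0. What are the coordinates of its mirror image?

With n = (−22, −3, −6), the signed offset is (n·X_0 − 106)/|n|² = -1587/529 = -3.
X_0' = X_0 − 2t·n = (59, 25, 18) − (-6)·(−22, −3, −6) = (−73, 7, −18).

(-73, 7, -18)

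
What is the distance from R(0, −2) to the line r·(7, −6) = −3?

15/√85

The normal to the line is n = (7, −6) with |n| = √85.
|n·R − (-3)| = |12 − (-3)| = 15, so the distance is 15/√85 = 3√85/17.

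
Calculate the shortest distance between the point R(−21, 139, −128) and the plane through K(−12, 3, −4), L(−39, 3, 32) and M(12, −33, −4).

8

KL = (−27, 0, 36) and KM = (24, −36, 0), so a normal is n = KL × KM = (1296, 864, 972).
Then n·(−21, 139, −128) − (−16848) = −14688.
|n| = √(1679616 + 746496 + 944784) = 1836, so the distance is |-14688|/1836 = 8.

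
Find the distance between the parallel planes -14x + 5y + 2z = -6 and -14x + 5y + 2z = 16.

22/15

Both planes have normal n = (-14, 5, 2), |n| = 15. Any point on the first plane is at distance |16 − (-6)|/|n| = 22/15 from the second.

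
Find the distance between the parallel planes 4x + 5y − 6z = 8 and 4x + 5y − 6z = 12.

Both planes have normal n = (4, 5, −6), |n| = √77. Any point on the first plane is at distance |12 − 8|/|n| = 4/√77 = 4√77/77 from the second.

4/√77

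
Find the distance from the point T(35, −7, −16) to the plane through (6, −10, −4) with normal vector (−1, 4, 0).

√17

The plane has equation n·(r − (6, −10, −4)) = 0, i.e. n·r = -46.
Then n·(35, −7, −16) − (−46) = −17.
|n| = √(1 + 16 + 0) = √17, so the distance is |-17|/√17 = √17.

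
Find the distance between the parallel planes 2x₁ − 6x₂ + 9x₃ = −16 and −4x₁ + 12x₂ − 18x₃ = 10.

1

Divide the second equation by -2 to match normals: 2x₁ − 6x₂ + 9x₃ = -5.
With common normal n = (2, −6, 9) (|n| = 11), the distance is |(-16) − (-5)|/|n| = 11/11 = 1.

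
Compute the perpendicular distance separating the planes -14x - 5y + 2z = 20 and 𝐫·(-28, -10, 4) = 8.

Divide the second equation by 2 to match normals: -14x - 5y + 2z = 4.
With common normal n = (-14, -5, 2) (|n| = 15), the distance is |20 − 4|/|n| = 16/15.

16/15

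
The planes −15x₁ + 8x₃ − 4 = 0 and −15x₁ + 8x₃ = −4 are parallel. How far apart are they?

8/17

Both planes have normal n = (−15, 0, 8), |n| = 17. Any point on the first plane is at distance |(-4) − 4|/|n| = 8/17 from the second.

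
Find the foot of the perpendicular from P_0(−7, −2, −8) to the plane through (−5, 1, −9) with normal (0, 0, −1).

(-7, -2, -9)

The perpendicular from P_0 has direction n = (0, 0, −1): r = (−7, −2, −8) + t(0, 0, −1).
Substitute into the plane: n·(P_0 + tn) = 9 gives 8 + 1t = 9, so t = 1.
Foot = (−7, −2, −8) + 1·(0, 0, −1) = (−7, −2, −9).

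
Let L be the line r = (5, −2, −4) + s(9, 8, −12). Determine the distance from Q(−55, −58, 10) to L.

Direction vector d = (9, 8, −12).
AP = (−60, −56, 14), and AP × d = (560, −594, 24).
|AP × d|² = 667012 and |d|² = 289, so the distance is √(667012/289) = √2308 = 2√577.

2√577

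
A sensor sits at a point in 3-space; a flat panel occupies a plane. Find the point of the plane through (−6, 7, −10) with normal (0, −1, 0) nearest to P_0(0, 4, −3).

(0, 7, -3)

The perpendicular from P_0 has direction n = (0, −1, 0): r = (0, 4, −3) + μ(0, −1, 0).
Substitute into the plane: n·(P_0 + μn) = -7 gives -4 + 1μ = -7, so μ = -3.
Foot = (0, 4, −3) + (-3)·(0, −1, 0) = (0, 7, −3).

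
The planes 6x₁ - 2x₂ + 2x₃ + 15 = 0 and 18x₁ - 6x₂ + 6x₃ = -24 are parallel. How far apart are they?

Divide the second equation by 3 to match normals: 6x₁ - 2x₂ + 2x₃ = -8.
Both planes have normal n = (6, -2, 2), |n| = 2√11. Any point on the first plane is at distance |(-8) − (-15)|/|n| = 7/(2√11) from the second.

7/(2√11)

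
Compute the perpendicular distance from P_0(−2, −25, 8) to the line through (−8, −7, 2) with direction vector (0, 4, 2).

Direction vector d = (0, 4, 2).
AP = (6, −18, 6); AP·d = -60, |AP|² = 396, |d|² = 20.
distance² = |AP|² − (AP·d)²/|d|² = 396 − 3600/20 = 216, so the distance is 6√6.

6√6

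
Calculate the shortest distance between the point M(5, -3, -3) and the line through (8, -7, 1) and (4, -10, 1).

A direction vector is d = (-4, -3, 0).
AP = (-3, 4, -4); AP·d = 0, |AP|² = 41, |d|² = 25.
distance² = |AP|² − (AP·d)²/|d|² = 41 − 0/25 = 41, so the distance is √41.

√41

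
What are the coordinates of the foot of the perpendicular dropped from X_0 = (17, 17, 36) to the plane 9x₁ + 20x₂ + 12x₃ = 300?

(8, -3, 24)

The perpendicular from X_0 has direction n = (9, 20, 12): r = (17, 17, 36) + μ(9, 20, 12).
Substitute into the plane: n·(X_0 + μn) = 300 gives 925 + 625μ = 300, so μ = -1.
Foot = (17, 17, 36) + (-1)·(9, 20, 12) = (8, −3, 24).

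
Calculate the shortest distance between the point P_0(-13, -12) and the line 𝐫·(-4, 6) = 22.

d = |(-4)·(-13) + 6·(-12) − 22| / √(16 + 36) = |-42|/(2√13) = 21√13/13.

21√13/13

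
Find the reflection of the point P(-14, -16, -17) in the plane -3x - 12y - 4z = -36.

n = (-3, -12, -4), |n|² = 169, n·P − (-36) = 338, so t = 338/169 = 2.
Foot F = P − 2·n = (-8, 8, -9); the reflection is 2F − P = (-2, 32, -1).

(-2, 32, -1)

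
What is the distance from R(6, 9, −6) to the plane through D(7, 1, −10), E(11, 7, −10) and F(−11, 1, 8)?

DE = (4, 6, 0) and DF = (−18, 0, 18), so a normal is n = DE × DF = (108, −72, 108).
n = (108, −72, 108); n·P − (-396) = -252; |n| = 36√22; distance = 252/(36√22) = 7/√22.

7√22/22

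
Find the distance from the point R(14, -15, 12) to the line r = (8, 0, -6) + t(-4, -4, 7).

3√29

Direction vector d = (-4, -4, 7).
AP = (6, -15, 18), and AP × d = (-33, -114, -84).
|AP × d|² = 21141 and |d|² = 81, so the distance is √(21141/81) = √261 = 3√29.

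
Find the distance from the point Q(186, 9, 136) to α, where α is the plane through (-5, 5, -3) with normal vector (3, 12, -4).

5

The plane has equation n·(r − (-5, 5, -3)) = 0, i.e. n·r = 57.
Then n·(186, 9, 136) - 57 = 65.
|n| = √(9 + 144 + 16) = 13, so the distance is |65|/13 = 5.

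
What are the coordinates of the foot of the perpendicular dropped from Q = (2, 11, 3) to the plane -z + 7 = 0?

n = (0, 0, -1), |n|² = 1, and n·Q − (-7) = 4.
t = 4/1 = 4, so the foot is Q − t·n = (2, 11, 3) − 4·(0, 0, -1) = (2, 11, 7).

(2, 11, 7)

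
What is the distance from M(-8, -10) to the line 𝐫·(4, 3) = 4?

66/5

d = |4·(-8) + 3·(-10) − 4| / √(16 + 9) = |-66|/5 = 66/5.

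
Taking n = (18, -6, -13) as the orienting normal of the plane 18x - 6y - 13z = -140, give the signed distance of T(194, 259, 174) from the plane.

n·T − (-140) = -184.
|n| = 23, so the signed distance is -184/23 = -8.

-8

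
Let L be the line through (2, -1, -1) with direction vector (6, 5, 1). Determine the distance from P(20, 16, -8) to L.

Direction vector d = (6, 5, 1).
AP = (18, 17, -7); AP·d = 186, |AP|² = 662, |d|² = 62.
distance² = |AP|² − (AP·d)²/|d|² = 662 − 34596/62 = 104, so the distance is 2√26.

2√26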